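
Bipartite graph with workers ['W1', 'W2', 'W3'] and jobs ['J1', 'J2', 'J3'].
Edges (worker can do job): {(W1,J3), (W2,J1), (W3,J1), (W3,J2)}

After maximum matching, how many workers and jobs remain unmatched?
Unmatched: 0 workers, 0 jobs

Maximum matching size: 3
Workers: 3 total, 3 matched, 0 unmatched
Jobs: 3 total, 3 matched, 0 unmatched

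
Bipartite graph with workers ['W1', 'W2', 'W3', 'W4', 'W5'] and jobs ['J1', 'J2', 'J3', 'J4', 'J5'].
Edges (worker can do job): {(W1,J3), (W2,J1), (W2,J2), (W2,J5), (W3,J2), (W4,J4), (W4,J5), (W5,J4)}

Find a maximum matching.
Matching: {(W1,J3), (W2,J1), (W3,J2), (W4,J5), (W5,J4)}

Maximum matching (size 5):
  W1 → J3
  W2 → J1
  W3 → J2
  W4 → J5
  W5 → J4

Each worker is assigned to at most one job, and each job to at most one worker.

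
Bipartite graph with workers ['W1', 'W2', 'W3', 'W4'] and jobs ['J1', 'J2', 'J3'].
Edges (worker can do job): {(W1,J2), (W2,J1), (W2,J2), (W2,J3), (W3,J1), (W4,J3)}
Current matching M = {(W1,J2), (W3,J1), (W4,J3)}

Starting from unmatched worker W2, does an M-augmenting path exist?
No augmenting path from W2

Alternating search from W2 reaches jobs: {J1, J2, J3}.
Every reachable job is already matched in M, and following those matched edges back to workers exposes no further unvisited jobs.
No M-augmenting path from W2 exists.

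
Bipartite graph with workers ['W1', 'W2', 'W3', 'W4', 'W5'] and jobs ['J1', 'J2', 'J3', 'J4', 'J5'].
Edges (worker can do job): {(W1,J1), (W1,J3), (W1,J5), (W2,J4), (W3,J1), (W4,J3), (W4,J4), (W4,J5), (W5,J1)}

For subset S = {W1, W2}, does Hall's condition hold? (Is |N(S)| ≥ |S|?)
Yes: |N(S)| = 4, |S| = 2

Subset S = {W1, W2}
Neighbors N(S) = {J1, J3, J4, J5}

|N(S)| = 4, |S| = 2
Hall's condition: |N(S)| ≥ |S| is satisfied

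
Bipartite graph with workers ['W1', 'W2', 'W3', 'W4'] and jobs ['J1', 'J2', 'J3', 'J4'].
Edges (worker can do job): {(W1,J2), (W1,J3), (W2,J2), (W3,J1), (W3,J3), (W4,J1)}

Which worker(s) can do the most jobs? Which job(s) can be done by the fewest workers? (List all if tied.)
Most versatile: W1, W3 (2 jobs); Least covered: J4 (0 workers)

Worker degrees (jobs they can do): W1:2, W2:1, W3:2, W4:1
Job degrees (workers who can do it): J1:2, J2:2, J3:2, J4:0

Maximum worker degree is 2, achieved by: W1, W3
Minimum job degree is 0, achieved by: J4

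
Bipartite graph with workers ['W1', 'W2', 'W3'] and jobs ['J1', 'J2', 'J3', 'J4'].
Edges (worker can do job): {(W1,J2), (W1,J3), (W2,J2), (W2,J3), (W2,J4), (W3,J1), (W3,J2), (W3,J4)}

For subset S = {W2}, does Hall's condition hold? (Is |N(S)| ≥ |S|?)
Yes: |N(S)| = 3, |S| = 1

Subset S = {W2}
Neighbors N(S) = {J2, J3, J4}

|N(S)| = 3, |S| = 1
Hall's condition: |N(S)| ≥ |S| is satisfied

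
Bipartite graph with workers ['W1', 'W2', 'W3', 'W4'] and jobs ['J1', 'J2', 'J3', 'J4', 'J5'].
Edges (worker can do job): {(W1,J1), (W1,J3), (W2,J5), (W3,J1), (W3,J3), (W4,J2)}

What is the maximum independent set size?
Maximum independent set = 5

By König's theorem:
- Min vertex cover = Max matching = 4
- Max independent set = Total vertices - Min vertex cover
- Max independent set = 9 - 4 = 5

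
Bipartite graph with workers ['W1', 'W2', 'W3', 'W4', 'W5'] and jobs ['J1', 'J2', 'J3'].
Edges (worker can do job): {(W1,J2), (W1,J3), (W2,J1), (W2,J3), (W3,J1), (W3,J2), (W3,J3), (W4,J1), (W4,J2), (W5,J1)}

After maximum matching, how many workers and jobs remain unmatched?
Unmatched: 2 workers, 0 jobs

Maximum matching size: 3
Workers: 5 total, 3 matched, 2 unmatched
Jobs: 3 total, 3 matched, 0 unmatched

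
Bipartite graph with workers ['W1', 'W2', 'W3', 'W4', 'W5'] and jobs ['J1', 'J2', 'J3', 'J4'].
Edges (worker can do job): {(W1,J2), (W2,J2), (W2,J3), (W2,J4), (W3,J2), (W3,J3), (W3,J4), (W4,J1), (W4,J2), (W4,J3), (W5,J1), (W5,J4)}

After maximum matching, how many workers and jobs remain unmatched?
Unmatched: 1 workers, 0 jobs

Maximum matching size: 4
Workers: 5 total, 4 matched, 1 unmatched
Jobs: 4 total, 4 matched, 0 unmatched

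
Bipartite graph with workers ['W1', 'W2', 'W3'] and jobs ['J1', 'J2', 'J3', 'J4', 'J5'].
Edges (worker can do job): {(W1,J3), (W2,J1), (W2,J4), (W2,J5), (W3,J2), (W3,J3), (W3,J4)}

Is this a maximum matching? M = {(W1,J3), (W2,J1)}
No, size 2 is not maximum

Proposed matching has size 2.
Maximum matching size for this graph: 3.

This is NOT maximum - can be improved to size 3.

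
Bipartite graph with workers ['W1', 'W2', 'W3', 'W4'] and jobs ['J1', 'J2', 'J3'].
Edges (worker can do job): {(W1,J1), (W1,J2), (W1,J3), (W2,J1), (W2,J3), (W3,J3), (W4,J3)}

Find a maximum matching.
Matching: {(W1,J2), (W2,J1), (W4,J3)}

Maximum matching (size 3):
  W1 → J2
  W2 → J1
  W4 → J3

Each worker is assigned to at most one job, and each job to at most one worker.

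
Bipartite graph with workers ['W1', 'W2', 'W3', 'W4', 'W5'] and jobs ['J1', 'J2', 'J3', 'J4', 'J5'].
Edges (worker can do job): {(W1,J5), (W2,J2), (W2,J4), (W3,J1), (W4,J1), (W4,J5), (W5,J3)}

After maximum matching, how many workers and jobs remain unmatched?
Unmatched: 1 workers, 1 jobs

Maximum matching size: 4
Workers: 5 total, 4 matched, 1 unmatched
Jobs: 5 total, 4 matched, 1 unmatched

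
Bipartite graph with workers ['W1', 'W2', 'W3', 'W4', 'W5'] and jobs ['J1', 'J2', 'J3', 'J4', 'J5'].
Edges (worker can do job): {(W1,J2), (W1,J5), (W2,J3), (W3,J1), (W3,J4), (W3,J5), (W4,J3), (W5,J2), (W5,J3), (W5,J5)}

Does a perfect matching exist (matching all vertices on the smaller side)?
No, maximum matching has size 4 < 5

Maximum matching has size 4, need 5 for perfect matching.
Unmatched workers: ['W2']
Unmatched jobs: ['J4']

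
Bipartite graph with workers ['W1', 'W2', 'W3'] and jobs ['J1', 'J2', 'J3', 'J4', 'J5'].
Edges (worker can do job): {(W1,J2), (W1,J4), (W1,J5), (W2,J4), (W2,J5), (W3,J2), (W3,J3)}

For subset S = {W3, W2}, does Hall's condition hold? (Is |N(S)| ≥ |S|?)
Yes: |N(S)| = 4, |S| = 2

Subset S = {W3, W2}
Neighbors N(S) = {J2, J3, J4, J5}

|N(S)| = 4, |S| = 2
Hall's condition: |N(S)| ≥ |S| is satisfied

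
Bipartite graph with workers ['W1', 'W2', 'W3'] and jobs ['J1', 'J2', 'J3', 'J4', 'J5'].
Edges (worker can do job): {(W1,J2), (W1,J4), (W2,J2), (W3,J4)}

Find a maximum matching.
Matching: {(W1,J2), (W3,J4)}

Maximum matching (size 2):
  W1 → J2
  W3 → J4

Each worker is assigned to at most one job, and each job to at most one worker.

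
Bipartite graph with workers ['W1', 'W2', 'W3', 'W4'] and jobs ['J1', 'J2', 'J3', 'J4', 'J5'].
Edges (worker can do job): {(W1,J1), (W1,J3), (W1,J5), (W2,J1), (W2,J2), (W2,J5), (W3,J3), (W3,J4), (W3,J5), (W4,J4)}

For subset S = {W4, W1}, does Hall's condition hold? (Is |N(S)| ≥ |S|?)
Yes: |N(S)| = 4, |S| = 2

Subset S = {W4, W1}
Neighbors N(S) = {J1, J3, J4, J5}

|N(S)| = 4, |S| = 2
Hall's condition: |N(S)| ≥ |S| is satisfied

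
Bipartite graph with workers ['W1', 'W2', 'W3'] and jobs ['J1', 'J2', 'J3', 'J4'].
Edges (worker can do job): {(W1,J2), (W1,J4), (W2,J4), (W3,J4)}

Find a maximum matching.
Matching: {(W1,J2), (W3,J4)}

Maximum matching (size 2):
  W1 → J2
  W3 → J4

Each worker is assigned to at most one job, and each job to at most one worker.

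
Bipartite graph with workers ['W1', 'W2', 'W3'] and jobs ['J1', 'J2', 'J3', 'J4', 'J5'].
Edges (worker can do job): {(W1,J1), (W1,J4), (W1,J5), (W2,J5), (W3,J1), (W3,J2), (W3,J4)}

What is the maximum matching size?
Maximum matching size = 3

Maximum matching: {(W1,J1), (W2,J5), (W3,J4)}
Size: 3

This assigns 3 workers to 3 distinct jobs.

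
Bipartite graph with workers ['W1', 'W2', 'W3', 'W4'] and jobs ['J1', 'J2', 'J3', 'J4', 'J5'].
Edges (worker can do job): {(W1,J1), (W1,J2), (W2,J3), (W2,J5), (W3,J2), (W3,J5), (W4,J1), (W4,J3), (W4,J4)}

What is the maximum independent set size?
Maximum independent set = 5

By König's theorem:
- Min vertex cover = Max matching = 4
- Max independent set = Total vertices - Min vertex cover
- Max independent set = 9 - 4 = 5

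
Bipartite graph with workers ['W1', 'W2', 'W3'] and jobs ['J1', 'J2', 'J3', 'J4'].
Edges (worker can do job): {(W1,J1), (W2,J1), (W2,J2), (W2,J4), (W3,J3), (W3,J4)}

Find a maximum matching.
Matching: {(W1,J1), (W2,J2), (W3,J4)}

Maximum matching (size 3):
  W1 → J1
  W2 → J2
  W3 → J4

Each worker is assigned to at most one job, and each job to at most one worker.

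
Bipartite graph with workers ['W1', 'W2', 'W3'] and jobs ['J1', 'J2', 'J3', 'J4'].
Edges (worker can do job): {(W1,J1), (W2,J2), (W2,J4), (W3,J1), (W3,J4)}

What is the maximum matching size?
Maximum matching size = 3

Maximum matching: {(W1,J1), (W2,J2), (W3,J4)}
Size: 3

This assigns 3 workers to 3 distinct jobs.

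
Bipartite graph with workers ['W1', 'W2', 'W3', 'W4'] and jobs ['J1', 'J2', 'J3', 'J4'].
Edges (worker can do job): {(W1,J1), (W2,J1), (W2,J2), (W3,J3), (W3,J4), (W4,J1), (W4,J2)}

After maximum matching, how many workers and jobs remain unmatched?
Unmatched: 1 workers, 1 jobs

Maximum matching size: 3
Workers: 4 total, 3 matched, 1 unmatched
Jobs: 4 total, 3 matched, 1 unmatched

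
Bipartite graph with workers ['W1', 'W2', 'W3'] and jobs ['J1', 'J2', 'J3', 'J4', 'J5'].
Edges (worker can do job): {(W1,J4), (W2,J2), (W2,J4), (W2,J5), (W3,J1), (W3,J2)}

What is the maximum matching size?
Maximum matching size = 3

Maximum matching: {(W1,J4), (W2,J5), (W3,J1)}
Size: 3

This assigns 3 workers to 3 distinct jobs.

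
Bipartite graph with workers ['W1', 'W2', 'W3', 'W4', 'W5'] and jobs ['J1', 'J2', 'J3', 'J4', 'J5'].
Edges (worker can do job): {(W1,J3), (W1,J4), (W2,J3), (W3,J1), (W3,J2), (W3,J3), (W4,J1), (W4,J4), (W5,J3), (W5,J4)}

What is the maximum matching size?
Maximum matching size = 4

Maximum matching: {(W1,J3), (W3,J2), (W4,J1), (W5,J4)}
Size: 4

This assigns 4 workers to 4 distinct jobs.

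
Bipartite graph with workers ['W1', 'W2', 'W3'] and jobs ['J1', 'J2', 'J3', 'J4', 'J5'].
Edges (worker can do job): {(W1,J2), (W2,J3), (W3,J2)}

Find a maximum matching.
Matching: {(W2,J3), (W3,J2)}

Maximum matching (size 2):
  W2 → J3
  W3 → J2

Each worker is assigned to at most one job, and each job to at most one worker.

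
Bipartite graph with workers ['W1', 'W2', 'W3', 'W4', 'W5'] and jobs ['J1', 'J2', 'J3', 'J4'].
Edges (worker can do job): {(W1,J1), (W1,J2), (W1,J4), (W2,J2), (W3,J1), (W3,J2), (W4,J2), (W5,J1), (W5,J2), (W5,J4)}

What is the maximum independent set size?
Maximum independent set = 6

By König's theorem:
- Min vertex cover = Max matching = 3
- Max independent set = Total vertices - Min vertex cover
- Max independent set = 9 - 3 = 6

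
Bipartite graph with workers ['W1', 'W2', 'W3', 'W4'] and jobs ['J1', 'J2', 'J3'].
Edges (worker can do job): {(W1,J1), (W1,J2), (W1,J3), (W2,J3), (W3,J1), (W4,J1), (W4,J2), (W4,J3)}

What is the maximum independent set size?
Maximum independent set = 4

By König's theorem:
- Min vertex cover = Max matching = 3
- Max independent set = Total vertices - Min vertex cover
- Max independent set = 7 - 3 = 4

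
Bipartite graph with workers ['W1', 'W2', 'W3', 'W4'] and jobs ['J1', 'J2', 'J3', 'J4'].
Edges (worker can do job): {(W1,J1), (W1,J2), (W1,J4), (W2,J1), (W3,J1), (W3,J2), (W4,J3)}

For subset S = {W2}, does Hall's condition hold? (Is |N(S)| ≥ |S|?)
Yes: |N(S)| = 1, |S| = 1

Subset S = {W2}
Neighbors N(S) = {J1}

|N(S)| = 1, |S| = 1
Hall's condition: |N(S)| ≥ |S| is satisfied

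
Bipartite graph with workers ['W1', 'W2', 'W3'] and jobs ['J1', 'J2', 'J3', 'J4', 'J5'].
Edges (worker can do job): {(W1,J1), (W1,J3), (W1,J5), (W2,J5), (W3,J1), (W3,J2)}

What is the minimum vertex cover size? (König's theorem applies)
Minimum vertex cover size = 3

By König's theorem: in bipartite graphs,
min vertex cover = max matching = 3

Maximum matching has size 3, so minimum vertex cover also has size 3.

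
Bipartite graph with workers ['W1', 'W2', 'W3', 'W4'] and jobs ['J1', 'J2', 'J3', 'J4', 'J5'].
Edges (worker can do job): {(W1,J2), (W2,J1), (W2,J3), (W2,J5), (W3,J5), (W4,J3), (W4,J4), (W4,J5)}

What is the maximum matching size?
Maximum matching size = 4

Maximum matching: {(W1,J2), (W2,J3), (W3,J5), (W4,J4)}
Size: 4

This assigns 4 workers to 4 distinct jobs.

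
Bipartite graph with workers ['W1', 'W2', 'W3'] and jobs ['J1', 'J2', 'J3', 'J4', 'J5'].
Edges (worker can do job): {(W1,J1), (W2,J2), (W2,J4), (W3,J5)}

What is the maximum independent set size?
Maximum independent set = 5

By König's theorem:
- Min vertex cover = Max matching = 3
- Max independent set = Total vertices - Min vertex cover
- Max independent set = 8 - 3 = 5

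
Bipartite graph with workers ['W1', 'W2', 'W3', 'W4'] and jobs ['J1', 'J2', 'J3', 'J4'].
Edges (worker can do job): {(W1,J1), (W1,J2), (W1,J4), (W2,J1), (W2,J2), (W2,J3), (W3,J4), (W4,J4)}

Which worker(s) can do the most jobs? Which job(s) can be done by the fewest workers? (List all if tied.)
Most versatile: W1, W2 (3 jobs); Least covered: J3 (1 workers)

Worker degrees (jobs they can do): W1:3, W2:3, W3:1, W4:1
Job degrees (workers who can do it): J1:2, J2:2, J3:1, J4:3

Maximum worker degree is 3, achieved by: W1, W2
Minimum job degree is 1, achieved by: J3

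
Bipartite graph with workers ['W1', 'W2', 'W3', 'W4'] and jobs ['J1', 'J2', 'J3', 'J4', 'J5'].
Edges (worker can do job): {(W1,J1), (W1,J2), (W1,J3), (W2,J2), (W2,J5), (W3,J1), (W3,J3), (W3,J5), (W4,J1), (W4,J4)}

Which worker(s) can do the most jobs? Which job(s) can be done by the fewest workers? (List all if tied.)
Most versatile: W1, W3 (3 jobs); Least covered: J4 (1 workers)

Worker degrees (jobs they can do): W1:3, W2:2, W3:3, W4:2
Job degrees (workers who can do it): J1:3, J2:2, J3:2, J4:1, J5:2

Maximum worker degree is 3, achieved by: W1, W3
Minimum job degree is 1, achieved by: J4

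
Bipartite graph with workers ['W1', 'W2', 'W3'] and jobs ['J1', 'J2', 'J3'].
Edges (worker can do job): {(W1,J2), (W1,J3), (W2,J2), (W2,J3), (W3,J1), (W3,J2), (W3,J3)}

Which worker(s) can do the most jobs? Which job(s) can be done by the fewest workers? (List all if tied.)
Most versatile: W3 (3 jobs); Least covered: J1 (1 workers)

Worker degrees (jobs they can do): W1:2, W2:2, W3:3
Job degrees (workers who can do it): J1:1, J2:3, J3:3

Maximum worker degree is 3, achieved by: W3
Minimum job degree is 1, achieved by: J1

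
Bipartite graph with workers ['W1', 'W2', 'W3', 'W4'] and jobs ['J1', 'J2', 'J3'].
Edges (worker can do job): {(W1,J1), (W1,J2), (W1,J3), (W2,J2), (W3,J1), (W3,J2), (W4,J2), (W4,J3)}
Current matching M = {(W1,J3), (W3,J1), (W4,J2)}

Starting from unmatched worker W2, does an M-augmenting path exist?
No augmenting path from W2

Alternating search from W2 reaches jobs: {J1, J2, J3}.
Every reachable job is already matched in M, and following those matched edges back to workers exposes no further unvisited jobs.
No M-augmenting path from W2 exists.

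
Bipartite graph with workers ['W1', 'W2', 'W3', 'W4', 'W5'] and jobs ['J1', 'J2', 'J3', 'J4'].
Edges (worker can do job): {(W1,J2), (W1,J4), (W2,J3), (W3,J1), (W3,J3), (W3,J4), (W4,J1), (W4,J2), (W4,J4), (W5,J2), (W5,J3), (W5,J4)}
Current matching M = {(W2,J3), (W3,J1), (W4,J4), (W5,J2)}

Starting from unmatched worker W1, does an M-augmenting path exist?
No augmenting path from W1

Alternating search from W1 reaches jobs: {J1, J2, J3, J4}.
Every reachable job is already matched in M, and following those matched edges back to workers exposes no further unvisited jobs.
No M-augmenting path from W1 exists.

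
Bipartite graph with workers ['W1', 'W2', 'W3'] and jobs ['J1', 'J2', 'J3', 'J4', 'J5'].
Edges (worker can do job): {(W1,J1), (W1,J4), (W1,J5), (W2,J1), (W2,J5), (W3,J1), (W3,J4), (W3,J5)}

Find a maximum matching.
Matching: {(W1,J4), (W2,J5), (W3,J1)}

Maximum matching (size 3):
  W1 → J4
  W2 → J5
  W3 → J1

Each worker is assigned to at most one job, and each job to at most one worker.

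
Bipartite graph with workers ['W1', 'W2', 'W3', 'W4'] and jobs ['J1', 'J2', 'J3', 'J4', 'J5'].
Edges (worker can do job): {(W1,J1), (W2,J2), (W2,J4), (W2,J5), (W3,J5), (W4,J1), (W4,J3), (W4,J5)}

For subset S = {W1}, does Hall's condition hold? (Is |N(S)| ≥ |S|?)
Yes: |N(S)| = 1, |S| = 1

Subset S = {W1}
Neighbors N(S) = {J1}

|N(S)| = 1, |S| = 1
Hall's condition: |N(S)| ≥ |S| is satisfied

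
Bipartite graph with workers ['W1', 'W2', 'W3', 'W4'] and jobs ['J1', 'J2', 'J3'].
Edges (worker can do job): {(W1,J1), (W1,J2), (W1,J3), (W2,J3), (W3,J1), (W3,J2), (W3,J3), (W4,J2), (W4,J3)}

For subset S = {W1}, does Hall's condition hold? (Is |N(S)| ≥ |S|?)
Yes: |N(S)| = 3, |S| = 1

Subset S = {W1}
Neighbors N(S) = {J1, J2, J3}

|N(S)| = 3, |S| = 1
Hall's condition: |N(S)| ≥ |S| is satisfied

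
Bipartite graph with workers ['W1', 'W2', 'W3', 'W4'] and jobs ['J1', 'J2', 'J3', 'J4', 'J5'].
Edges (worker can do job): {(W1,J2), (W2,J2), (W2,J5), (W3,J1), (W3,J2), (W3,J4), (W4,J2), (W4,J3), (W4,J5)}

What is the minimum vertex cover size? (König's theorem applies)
Minimum vertex cover size = 4

By König's theorem: in bipartite graphs,
min vertex cover = max matching = 4

Maximum matching has size 4, so minimum vertex cover also has size 4.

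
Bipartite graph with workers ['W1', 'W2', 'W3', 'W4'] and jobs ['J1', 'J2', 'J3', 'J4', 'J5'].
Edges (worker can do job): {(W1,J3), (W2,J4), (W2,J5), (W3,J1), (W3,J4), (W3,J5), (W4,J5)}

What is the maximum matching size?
Maximum matching size = 4

Maximum matching: {(W1,J3), (W2,J4), (W3,J1), (W4,J5)}
Size: 4

This assigns 4 workers to 4 distinct jobs.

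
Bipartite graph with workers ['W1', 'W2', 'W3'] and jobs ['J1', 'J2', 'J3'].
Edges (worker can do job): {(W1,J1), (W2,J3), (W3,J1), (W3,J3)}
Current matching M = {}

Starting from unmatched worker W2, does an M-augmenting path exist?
Yes: W2 → J3

An M-augmenting path alternates non-matching / matching edges, starting and ending at unmatched vertices.
Path: W2 → J3
(J3 is unmatched in M, so the path is augmenting.)
Flipping edges along this path would increase |M| from 0 to 1.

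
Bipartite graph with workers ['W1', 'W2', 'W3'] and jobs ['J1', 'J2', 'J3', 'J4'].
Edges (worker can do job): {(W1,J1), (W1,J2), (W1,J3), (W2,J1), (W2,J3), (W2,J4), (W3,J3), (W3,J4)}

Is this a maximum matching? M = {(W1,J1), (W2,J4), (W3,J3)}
Yes, size 3 is maximum

Proposed matching has size 3.
Maximum matching size for this graph: 3.

This is a maximum matching.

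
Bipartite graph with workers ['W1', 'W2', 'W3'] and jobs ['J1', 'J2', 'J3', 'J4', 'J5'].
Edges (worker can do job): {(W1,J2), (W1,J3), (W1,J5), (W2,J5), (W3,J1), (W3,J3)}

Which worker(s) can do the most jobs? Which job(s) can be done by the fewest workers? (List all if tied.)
Most versatile: W1 (3 jobs); Least covered: J4 (0 workers)

Worker degrees (jobs they can do): W1:3, W2:1, W3:2
Job degrees (workers who can do it): J1:1, J2:1, J3:2, J4:0, J5:2

Maximum worker degree is 3, achieved by: W1
Minimum job degree is 0, achieved by: J4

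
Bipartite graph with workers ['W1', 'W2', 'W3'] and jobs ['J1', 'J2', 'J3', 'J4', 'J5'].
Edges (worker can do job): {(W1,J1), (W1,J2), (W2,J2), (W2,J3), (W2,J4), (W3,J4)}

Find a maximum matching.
Matching: {(W1,J1), (W2,J3), (W3,J4)}

Maximum matching (size 3):
  W1 → J1
  W2 → J3
  W3 → J4

Each worker is assigned to at most one job, and each job to at most one worker.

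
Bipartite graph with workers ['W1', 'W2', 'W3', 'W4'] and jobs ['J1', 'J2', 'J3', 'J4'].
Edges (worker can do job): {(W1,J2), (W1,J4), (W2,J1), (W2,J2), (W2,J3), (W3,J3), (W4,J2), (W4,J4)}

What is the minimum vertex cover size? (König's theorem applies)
Minimum vertex cover size = 4

By König's theorem: in bipartite graphs,
min vertex cover = max matching = 4

Maximum matching has size 4, so minimum vertex cover also has size 4.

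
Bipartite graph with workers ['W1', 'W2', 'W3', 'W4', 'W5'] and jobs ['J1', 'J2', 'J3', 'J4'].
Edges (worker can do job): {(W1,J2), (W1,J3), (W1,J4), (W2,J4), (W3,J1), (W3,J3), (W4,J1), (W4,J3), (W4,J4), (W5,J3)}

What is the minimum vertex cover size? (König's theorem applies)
Minimum vertex cover size = 4

By König's theorem: in bipartite graphs,
min vertex cover = max matching = 4

Maximum matching has size 4, so minimum vertex cover also has size 4.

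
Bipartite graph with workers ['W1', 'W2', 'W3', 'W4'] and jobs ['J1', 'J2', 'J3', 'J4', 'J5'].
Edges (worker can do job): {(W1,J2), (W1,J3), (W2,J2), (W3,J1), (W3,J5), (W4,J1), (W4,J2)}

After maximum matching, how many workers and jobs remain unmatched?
Unmatched: 0 workers, 1 jobs

Maximum matching size: 4
Workers: 4 total, 4 matched, 0 unmatched
Jobs: 5 total, 4 matched, 1 unmatched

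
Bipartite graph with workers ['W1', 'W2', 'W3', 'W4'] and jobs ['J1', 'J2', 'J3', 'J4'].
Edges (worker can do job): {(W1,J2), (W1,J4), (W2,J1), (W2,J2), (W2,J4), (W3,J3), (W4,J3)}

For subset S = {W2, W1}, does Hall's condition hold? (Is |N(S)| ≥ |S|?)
Yes: |N(S)| = 3, |S| = 2

Subset S = {W2, W1}
Neighbors N(S) = {J1, J2, J4}

|N(S)| = 3, |S| = 2
Hall's condition: |N(S)| ≥ |S| is satisfied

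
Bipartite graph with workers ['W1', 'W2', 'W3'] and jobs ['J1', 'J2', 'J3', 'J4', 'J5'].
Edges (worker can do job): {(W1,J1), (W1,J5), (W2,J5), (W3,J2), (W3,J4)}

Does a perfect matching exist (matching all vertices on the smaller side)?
Yes, perfect matching exists (size 3)

Perfect matching: {(W1,J1), (W2,J5), (W3,J4)}
All 3 vertices on the smaller side are matched.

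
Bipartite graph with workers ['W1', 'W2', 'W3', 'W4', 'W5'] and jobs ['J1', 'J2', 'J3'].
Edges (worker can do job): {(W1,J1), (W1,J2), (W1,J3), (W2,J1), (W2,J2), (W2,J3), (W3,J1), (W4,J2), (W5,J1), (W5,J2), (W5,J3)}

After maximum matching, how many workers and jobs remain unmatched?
Unmatched: 2 workers, 0 jobs

Maximum matching size: 3
Workers: 5 total, 3 matched, 2 unmatched
Jobs: 3 total, 3 matched, 0 unmatched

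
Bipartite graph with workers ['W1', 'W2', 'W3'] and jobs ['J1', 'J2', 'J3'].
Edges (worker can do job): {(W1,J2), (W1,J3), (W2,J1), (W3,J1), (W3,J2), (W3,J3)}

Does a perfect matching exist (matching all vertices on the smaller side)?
Yes, perfect matching exists (size 3)

Perfect matching: {(W1,J3), (W2,J1), (W3,J2)}
All 3 vertices on the smaller side are matched.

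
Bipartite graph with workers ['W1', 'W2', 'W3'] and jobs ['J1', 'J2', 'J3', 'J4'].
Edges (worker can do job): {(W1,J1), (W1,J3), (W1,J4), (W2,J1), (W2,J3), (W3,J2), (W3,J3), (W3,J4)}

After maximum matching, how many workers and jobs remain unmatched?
Unmatched: 0 workers, 1 jobs

Maximum matching size: 3
Workers: 3 total, 3 matched, 0 unmatched
Jobs: 4 total, 3 matched, 1 unmatched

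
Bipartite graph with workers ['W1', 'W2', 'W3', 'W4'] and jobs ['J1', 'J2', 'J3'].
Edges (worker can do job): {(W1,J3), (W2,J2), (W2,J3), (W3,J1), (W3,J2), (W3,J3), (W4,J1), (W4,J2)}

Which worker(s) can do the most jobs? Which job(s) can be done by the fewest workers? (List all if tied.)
Most versatile: W3 (3 jobs); Least covered: J1 (2 workers)

Worker degrees (jobs they can do): W1:1, W2:2, W3:3, W4:2
Job degrees (workers who can do it): J1:2, J2:3, J3:3

Maximum worker degree is 3, achieved by: W3
Minimum job degree is 2, achieved by: J1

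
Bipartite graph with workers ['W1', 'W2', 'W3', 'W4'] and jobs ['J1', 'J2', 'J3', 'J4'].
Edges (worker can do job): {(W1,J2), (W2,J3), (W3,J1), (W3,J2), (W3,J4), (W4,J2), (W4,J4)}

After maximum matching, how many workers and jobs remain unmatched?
Unmatched: 0 workers, 0 jobs

Maximum matching size: 4
Workers: 4 total, 4 matched, 0 unmatched
Jobs: 4 total, 4 matched, 0 unmatched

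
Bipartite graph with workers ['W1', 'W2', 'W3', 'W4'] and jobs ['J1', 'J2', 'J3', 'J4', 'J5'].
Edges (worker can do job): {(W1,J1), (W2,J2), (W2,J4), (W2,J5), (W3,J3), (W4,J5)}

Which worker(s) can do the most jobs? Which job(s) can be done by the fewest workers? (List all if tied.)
Most versatile: W2 (3 jobs); Least covered: J1, J2, J3, J4 (1 workers)

Worker degrees (jobs they can do): W1:1, W2:3, W3:1, W4:1
Job degrees (workers who can do it): J1:1, J2:1, J3:1, J4:1, J5:2

Maximum worker degree is 3, achieved by: W2
Minimum job degree is 1, achieved by: J1, J2, J3, J4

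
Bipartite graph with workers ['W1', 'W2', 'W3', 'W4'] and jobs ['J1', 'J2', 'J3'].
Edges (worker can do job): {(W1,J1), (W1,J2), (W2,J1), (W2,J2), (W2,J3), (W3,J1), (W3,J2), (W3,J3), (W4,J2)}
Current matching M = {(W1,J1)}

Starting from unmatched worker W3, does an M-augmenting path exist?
Yes: W3 → J2

An M-augmenting path alternates non-matching / matching edges, starting and ending at unmatched vertices.
Path: W3 → J2
(J2 is unmatched in M, so the path is augmenting.)
Flipping edges along this path would increase |M| from 1 to 2.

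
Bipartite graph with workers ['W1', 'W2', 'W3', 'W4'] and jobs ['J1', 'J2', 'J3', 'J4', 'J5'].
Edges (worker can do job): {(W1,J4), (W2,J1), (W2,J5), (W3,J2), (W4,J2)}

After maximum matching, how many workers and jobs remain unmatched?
Unmatched: 1 workers, 2 jobs

Maximum matching size: 3
Workers: 4 total, 3 matched, 1 unmatched
Jobs: 5 total, 3 matched, 2 unmatched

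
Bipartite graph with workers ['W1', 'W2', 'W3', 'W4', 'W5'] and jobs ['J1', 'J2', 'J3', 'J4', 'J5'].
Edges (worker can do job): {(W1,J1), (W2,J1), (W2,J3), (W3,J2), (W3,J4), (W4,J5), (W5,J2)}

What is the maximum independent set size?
Maximum independent set = 5

By König's theorem:
- Min vertex cover = Max matching = 5
- Max independent set = Total vertices - Min vertex cover
- Max independent set = 10 - 5 = 5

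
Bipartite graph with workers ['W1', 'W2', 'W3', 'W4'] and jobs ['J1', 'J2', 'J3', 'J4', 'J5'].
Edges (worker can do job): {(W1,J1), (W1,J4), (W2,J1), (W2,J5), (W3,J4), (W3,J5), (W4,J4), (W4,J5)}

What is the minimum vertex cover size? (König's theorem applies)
Minimum vertex cover size = 3

By König's theorem: in bipartite graphs,
min vertex cover = max matching = 3

Maximum matching has size 3, so minimum vertex cover also has size 3.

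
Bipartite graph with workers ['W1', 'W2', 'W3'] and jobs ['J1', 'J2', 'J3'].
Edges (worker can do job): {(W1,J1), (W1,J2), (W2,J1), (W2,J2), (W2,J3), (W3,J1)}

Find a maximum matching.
Matching: {(W1,J2), (W2,J3), (W3,J1)}

Maximum matching (size 3):
  W1 → J2
  W2 → J3
  W3 → J1

Each worker is assigned to at most one job, and each job to at most one worker.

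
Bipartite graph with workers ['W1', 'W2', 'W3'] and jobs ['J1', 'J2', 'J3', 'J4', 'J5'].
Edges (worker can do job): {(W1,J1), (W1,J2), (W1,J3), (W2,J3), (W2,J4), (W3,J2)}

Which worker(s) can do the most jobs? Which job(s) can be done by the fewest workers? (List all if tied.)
Most versatile: W1 (3 jobs); Least covered: J5 (0 workers)

Worker degrees (jobs they can do): W1:3, W2:2, W3:1
Job degrees (workers who can do it): J1:1, J2:2, J3:2, J4:1, J5:0

Maximum worker degree is 3, achieved by: W1
Minimum job degree is 0, achieved by: J5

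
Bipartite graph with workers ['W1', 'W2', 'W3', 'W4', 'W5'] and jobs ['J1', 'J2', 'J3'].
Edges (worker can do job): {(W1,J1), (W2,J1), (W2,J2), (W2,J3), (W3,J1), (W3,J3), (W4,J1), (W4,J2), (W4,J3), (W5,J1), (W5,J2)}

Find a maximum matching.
Matching: {(W3,J3), (W4,J2), (W5,J1)}

Maximum matching (size 3):
  W3 → J3
  W4 → J2
  W5 → J1

Each worker is assigned to at most one job, and each job to at most one worker.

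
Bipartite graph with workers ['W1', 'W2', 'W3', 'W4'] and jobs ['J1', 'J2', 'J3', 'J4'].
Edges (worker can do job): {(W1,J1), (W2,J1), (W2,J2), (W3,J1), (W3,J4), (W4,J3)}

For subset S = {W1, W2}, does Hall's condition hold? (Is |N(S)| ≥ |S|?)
Yes: |N(S)| = 2, |S| = 2

Subset S = {W1, W2}
Neighbors N(S) = {J1, J2}

|N(S)| = 2, |S| = 2
Hall's condition: |N(S)| ≥ |S| is satisfied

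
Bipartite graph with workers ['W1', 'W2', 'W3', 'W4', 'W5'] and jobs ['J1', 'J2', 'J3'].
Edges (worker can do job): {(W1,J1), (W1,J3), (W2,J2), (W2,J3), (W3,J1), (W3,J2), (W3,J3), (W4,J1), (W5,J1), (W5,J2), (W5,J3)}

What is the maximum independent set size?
Maximum independent set = 5

By König's theorem:
- Min vertex cover = Max matching = 3
- Max independent set = Total vertices - Min vertex cover
- Max independent set = 8 - 3 = 5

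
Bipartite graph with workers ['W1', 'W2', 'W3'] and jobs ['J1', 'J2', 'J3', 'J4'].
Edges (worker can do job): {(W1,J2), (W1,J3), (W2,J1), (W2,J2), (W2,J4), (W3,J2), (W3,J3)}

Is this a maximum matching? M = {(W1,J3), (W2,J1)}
No, size 2 is not maximum

Proposed matching has size 2.
Maximum matching size for this graph: 3.

This is NOT maximum - can be improved to size 3.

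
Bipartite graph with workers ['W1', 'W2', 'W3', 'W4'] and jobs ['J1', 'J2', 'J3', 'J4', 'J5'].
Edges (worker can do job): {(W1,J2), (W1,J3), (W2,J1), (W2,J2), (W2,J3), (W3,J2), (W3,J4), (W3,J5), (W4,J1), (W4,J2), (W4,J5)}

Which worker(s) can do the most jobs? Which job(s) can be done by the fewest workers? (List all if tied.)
Most versatile: W2, W3, W4 (3 jobs); Least covered: J4 (1 workers)

Worker degrees (jobs they can do): W1:2, W2:3, W3:3, W4:3
Job degrees (workers who can do it): J1:2, J2:4, J3:2, J4:1, J5:2

Maximum worker degree is 3, achieved by: W2, W3, W4
Minimum job degree is 1, achieved by: J4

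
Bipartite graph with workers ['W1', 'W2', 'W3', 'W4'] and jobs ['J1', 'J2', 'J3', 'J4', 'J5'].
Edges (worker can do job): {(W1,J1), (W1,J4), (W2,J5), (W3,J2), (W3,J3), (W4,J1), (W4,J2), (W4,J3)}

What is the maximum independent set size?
Maximum independent set = 5

By König's theorem:
- Min vertex cover = Max matching = 4
- Max independent set = Total vertices - Min vertex cover
- Max independent set = 9 - 4 = 5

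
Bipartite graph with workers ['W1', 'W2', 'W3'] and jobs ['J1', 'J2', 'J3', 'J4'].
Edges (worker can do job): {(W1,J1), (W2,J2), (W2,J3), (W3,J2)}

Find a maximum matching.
Matching: {(W1,J1), (W2,J3), (W3,J2)}

Maximum matching (size 3):
  W1 → J1
  W2 → J3
  W3 → J2

Each worker is assigned to at most one job, and each job to at most one worker.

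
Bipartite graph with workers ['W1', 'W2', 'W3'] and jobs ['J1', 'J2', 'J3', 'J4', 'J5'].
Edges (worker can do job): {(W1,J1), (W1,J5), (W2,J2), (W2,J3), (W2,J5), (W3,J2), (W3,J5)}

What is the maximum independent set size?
Maximum independent set = 5

By König's theorem:
- Min vertex cover = Max matching = 3
- Max independent set = Total vertices - Min vertex cover
- Max independent set = 8 - 3 = 5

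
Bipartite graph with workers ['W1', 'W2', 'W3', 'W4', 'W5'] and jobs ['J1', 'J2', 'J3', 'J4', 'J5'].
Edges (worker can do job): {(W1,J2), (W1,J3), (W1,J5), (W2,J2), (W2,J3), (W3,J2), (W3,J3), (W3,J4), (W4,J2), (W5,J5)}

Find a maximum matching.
Matching: {(W1,J3), (W3,J4), (W4,J2), (W5,J5)}

Maximum matching (size 4):
  W1 → J3
  W3 → J4
  W4 → J2
  W5 → J5

Each worker is assigned to at most one job, and each job to at most one worker.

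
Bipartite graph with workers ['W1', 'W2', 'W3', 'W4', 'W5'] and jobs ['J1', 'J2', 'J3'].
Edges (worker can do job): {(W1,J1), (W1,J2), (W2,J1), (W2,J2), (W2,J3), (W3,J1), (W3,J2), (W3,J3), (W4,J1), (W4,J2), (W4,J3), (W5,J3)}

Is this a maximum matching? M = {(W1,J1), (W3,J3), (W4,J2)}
Yes, size 3 is maximum

Proposed matching has size 3.
Maximum matching size for this graph: 3.

This is a maximum matching.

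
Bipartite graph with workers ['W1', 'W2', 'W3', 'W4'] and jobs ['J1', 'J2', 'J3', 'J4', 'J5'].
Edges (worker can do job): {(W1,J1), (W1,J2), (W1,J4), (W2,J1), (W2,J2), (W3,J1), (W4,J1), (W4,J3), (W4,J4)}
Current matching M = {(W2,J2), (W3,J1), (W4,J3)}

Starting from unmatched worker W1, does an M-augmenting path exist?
Yes: W1 → J4

An M-augmenting path alternates non-matching / matching edges, starting and ending at unmatched vertices.
Path: W1 → J4
(J4 is unmatched in M, so the path is augmenting.)
Flipping edges along this path would increase |M| from 3 to 4.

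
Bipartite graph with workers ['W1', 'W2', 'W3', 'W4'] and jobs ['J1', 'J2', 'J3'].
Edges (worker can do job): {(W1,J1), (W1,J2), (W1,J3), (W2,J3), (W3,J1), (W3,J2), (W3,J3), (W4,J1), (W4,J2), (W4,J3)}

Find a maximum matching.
Matching: {(W1,J1), (W3,J2), (W4,J3)}

Maximum matching (size 3):
  W1 → J1
  W3 → J2
  W4 → J3

Each worker is assigned to at most one job, and each job to at most one worker.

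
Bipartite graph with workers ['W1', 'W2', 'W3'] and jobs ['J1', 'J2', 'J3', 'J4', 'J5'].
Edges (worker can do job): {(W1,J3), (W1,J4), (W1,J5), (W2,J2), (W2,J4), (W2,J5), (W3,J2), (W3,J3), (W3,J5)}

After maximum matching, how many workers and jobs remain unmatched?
Unmatched: 0 workers, 2 jobs

Maximum matching size: 3
Workers: 3 total, 3 matched, 0 unmatched
Jobs: 5 total, 3 matched, 2 unmatched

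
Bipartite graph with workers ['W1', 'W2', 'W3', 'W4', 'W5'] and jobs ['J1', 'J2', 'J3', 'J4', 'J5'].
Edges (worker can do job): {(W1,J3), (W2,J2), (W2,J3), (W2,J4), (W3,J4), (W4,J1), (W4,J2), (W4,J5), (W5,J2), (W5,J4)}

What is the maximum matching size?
Maximum matching size = 4

Maximum matching: {(W1,J3), (W3,J4), (W4,J5), (W5,J2)}
Size: 4

This assigns 4 workers to 4 distinct jobs.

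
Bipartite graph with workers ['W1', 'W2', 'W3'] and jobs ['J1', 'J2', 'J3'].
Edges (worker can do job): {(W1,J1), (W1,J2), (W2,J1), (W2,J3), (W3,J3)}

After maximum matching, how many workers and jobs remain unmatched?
Unmatched: 0 workers, 0 jobs

Maximum matching size: 3
Workers: 3 total, 3 matched, 0 unmatched
Jobs: 3 total, 3 matched, 0 unmatched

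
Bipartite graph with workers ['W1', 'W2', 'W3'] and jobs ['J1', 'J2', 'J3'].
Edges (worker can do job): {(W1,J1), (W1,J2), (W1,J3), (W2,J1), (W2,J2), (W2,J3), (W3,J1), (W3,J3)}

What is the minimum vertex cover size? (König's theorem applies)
Minimum vertex cover size = 3

By König's theorem: in bipartite graphs,
min vertex cover = max matching = 3

Maximum matching has size 3, so minimum vertex cover also has size 3.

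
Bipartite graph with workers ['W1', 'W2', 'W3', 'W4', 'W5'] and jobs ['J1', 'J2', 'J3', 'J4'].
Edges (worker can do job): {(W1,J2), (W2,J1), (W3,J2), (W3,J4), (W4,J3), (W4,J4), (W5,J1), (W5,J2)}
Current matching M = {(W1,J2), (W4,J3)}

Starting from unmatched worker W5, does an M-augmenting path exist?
Yes: W5 → J1

An M-augmenting path alternates non-matching / matching edges, starting and ending at unmatched vertices.
Path: W5 → J1
(J1 is unmatched in M, so the path is augmenting.)
Flipping edges along this path would increase |M| from 2 to 3.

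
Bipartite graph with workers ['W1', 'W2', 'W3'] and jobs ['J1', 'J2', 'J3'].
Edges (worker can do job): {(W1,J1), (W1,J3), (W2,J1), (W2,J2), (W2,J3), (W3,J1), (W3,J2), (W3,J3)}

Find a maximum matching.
Matching: {(W1,J3), (W2,J2), (W3,J1)}

Maximum matching (size 3):
  W1 → J3
  W2 → J2
  W3 → J1

Each worker is assigned to at most one job, and each job to at most one worker.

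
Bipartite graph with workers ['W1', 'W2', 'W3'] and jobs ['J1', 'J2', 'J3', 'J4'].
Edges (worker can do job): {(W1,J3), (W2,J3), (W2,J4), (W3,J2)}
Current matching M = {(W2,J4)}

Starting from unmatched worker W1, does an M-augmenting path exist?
Yes: W1 → J3

An M-augmenting path alternates non-matching / matching edges, starting and ending at unmatched vertices.
Path: W1 → J3
(J3 is unmatched in M, so the path is augmenting.)
Flipping edges along this path would increase |M| from 1 to 2.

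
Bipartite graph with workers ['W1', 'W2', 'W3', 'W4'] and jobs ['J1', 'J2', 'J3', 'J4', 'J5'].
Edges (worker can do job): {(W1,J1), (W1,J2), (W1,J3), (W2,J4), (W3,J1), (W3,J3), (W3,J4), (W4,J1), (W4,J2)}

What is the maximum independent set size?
Maximum independent set = 5

By König's theorem:
- Min vertex cover = Max matching = 4
- Max independent set = Total vertices - Min vertex cover
- Max independent set = 9 - 4 = 5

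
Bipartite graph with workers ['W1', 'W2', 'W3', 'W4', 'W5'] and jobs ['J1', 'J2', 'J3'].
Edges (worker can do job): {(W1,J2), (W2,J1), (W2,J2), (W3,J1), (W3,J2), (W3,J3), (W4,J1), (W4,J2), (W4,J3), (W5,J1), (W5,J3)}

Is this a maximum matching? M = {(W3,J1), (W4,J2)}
No, size 2 is not maximum

Proposed matching has size 2.
Maximum matching size for this graph: 3.

This is NOT maximum - can be improved to size 3.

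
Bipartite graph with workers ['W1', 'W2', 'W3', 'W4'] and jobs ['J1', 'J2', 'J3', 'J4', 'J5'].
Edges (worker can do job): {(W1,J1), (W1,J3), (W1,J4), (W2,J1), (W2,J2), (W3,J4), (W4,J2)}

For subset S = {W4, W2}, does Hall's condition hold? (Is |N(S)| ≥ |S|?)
Yes: |N(S)| = 2, |S| = 2

Subset S = {W4, W2}
Neighbors N(S) = {J1, J2}

|N(S)| = 2, |S| = 2
Hall's condition: |N(S)| ≥ |S| is satisfied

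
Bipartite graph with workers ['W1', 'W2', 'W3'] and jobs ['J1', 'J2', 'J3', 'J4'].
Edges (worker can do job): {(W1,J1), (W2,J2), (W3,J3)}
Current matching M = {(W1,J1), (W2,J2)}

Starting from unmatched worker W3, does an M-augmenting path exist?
Yes: W3 → J3

An M-augmenting path alternates non-matching / matching edges, starting and ending at unmatched vertices.
Path: W3 → J3
(J3 is unmatched in M, so the path is augmenting.)
Flipping edges along this path would increase |M| from 2 to 3.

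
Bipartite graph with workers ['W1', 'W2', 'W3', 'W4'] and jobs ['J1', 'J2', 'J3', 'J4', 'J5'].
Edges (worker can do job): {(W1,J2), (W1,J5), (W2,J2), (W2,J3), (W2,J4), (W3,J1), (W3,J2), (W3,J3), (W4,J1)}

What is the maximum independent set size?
Maximum independent set = 5

By König's theorem:
- Min vertex cover = Max matching = 4
- Max independent set = Total vertices - Min vertex cover
- Max independent set = 9 - 4 = 5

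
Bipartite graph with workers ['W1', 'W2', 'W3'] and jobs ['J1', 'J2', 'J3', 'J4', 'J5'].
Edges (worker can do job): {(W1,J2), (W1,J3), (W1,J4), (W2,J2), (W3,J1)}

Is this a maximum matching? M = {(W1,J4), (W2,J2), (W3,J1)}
Yes, size 3 is maximum

Proposed matching has size 3.
Maximum matching size for this graph: 3.

This is a maximum matching.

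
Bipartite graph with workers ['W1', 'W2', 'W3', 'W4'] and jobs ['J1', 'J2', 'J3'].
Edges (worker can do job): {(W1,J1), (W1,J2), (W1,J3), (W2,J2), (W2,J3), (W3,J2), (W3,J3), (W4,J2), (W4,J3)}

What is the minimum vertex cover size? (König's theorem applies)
Minimum vertex cover size = 3

By König's theorem: in bipartite graphs,
min vertex cover = max matching = 3

Maximum matching has size 3, so minimum vertex cover also has size 3.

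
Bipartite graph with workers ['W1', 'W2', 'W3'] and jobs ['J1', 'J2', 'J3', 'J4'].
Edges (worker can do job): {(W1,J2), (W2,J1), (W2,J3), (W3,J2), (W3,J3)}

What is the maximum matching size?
Maximum matching size = 3

Maximum matching: {(W1,J2), (W2,J1), (W3,J3)}
Size: 3

This assigns 3 workers to 3 distinct jobs.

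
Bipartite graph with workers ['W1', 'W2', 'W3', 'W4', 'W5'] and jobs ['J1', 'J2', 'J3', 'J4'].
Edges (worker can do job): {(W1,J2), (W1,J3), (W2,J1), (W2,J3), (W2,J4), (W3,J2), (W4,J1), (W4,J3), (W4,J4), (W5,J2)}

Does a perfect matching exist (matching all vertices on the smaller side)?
Yes, perfect matching exists (size 4)

Perfect matching: {(W1,J3), (W2,J4), (W3,J2), (W4,J1)}
All 4 vertices on the smaller side are matched.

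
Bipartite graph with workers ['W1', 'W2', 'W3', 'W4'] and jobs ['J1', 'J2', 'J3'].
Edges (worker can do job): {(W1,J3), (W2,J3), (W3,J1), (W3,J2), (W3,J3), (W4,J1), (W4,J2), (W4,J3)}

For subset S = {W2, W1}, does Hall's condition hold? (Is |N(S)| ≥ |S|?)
No: |N(S)| = 1, |S| = 2

Subset S = {W2, W1}
Neighbors N(S) = {J3}

|N(S)| = 1, |S| = 2
Hall's condition: |N(S)| ≥ |S| is NOT satisfied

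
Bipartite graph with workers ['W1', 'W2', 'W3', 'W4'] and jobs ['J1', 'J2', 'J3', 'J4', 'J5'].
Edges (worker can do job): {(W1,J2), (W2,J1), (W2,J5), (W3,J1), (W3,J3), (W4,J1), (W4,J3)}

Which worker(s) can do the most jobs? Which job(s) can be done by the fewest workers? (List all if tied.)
Most versatile: W2, W3, W4 (2 jobs); Least covered: J4 (0 workers)

Worker degrees (jobs they can do): W1:1, W2:2, W3:2, W4:2
Job degrees (workers who can do it): J1:3, J2:1, J3:2, J4:0, J5:1

Maximum worker degree is 2, achieved by: W2, W3, W4
Minimum job degree is 0, achieved by: J4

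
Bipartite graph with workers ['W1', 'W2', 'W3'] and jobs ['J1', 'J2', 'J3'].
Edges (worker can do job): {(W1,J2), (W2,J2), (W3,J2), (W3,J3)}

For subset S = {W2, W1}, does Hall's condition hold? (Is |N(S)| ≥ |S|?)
No: |N(S)| = 1, |S| = 2

Subset S = {W2, W1}
Neighbors N(S) = {J2}

|N(S)| = 1, |S| = 2
Hall's condition: |N(S)| ≥ |S| is NOT satisfied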